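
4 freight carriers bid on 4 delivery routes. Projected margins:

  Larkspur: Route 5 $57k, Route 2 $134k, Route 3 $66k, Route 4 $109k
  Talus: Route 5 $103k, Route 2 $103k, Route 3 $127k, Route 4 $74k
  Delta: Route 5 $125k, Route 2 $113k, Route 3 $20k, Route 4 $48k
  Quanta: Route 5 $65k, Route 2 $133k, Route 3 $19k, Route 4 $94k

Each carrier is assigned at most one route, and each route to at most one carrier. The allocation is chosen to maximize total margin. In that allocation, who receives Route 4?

Larkspur receives Route 4.

This is the linear assignment problem.
Optimal: Larkspur→Route 4 ($109k), Talus→Route 3 ($127k), Delta→Route 5 ($125k), Quanta→Route 2 ($133k) — total 109+127+125+133 = $494k.
Column-greedy (each route in turn goes to its best remaining carrier) gives $480k, worse by 14.
Larkspur's own top route is Route 2 ($134k), but forcing Larkspur→Route 2 and reassigning the rest optimally gives only $480k — worse by 14.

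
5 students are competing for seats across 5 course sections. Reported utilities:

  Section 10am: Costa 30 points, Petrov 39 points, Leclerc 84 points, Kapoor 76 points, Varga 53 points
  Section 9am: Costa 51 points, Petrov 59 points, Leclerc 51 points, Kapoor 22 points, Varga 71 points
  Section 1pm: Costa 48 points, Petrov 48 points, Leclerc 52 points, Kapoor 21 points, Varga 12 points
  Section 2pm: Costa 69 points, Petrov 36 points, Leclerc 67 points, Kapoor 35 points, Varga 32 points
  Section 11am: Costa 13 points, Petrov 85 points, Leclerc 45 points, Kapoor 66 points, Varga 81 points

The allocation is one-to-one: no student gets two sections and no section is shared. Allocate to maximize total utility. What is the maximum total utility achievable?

Optimal: Costa→Section 2pm (69 points), Petrov→Section 11am (85 points), Leclerc→Section 1pm (52 points), Kapoor→Section 10am (76 points), Varga→Section 9am (71 points) — total 69+85+52+76+71 = 353 points.
Max-entry greedy (repeatedly take the single best remaining cell) gives 330 points, worse by 23.
Next-best assignment: Costa→Section 1pm, Petrov→Section 11am, Leclerc→Section 2pm, Kapoor→Section 10am, Varga→Section 9am = 347 points.
Checked against all permutations: 353 points is optimal.

Max total: 353 points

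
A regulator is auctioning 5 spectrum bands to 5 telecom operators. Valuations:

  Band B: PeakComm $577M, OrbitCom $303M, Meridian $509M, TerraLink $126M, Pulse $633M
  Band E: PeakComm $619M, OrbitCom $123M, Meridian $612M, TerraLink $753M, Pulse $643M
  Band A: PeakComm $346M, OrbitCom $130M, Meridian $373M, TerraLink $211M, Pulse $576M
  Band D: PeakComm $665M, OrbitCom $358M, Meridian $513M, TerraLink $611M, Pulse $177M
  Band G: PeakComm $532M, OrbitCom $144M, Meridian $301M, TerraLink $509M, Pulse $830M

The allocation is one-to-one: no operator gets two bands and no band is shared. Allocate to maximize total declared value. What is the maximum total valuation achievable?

Optimal: PeakComm→Band D ($665M), OrbitCom→Band B ($303M), Meridian→Band A ($373M), TerraLink→Band E ($753M), Pulse→Band G ($830M) — total 665+303+373+753+830 = $2924M.
Column-greedy (each band in turn goes to its best remaining operator) gives $2568M, worse by 356.
Next-best assignment: PeakComm→Band B, OrbitCom→Band D, Meridian→Band A, TerraLink→Band E, Pulse→Band G = $2891M.
Swapping TerraLink↔Pulse (TerraLink→Band G $509M, Pulse→Band E $643M) loses 431.

Maximum total: $2924M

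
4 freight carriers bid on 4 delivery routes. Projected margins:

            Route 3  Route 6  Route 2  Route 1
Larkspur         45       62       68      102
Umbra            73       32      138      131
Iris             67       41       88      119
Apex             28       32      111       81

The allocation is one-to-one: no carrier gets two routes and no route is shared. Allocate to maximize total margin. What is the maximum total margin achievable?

Optimal: Larkspur→Route 6 ($62k), Umbra→Route 1 ($131k), Iris→Route 3 ($67k), Apex→Route 2 ($111k) — total 62+131+67+111 = $371k.
Column-greedy (each route in turn goes to its best remaining carrier) gives $365k, worse by 6.

Max total: $371k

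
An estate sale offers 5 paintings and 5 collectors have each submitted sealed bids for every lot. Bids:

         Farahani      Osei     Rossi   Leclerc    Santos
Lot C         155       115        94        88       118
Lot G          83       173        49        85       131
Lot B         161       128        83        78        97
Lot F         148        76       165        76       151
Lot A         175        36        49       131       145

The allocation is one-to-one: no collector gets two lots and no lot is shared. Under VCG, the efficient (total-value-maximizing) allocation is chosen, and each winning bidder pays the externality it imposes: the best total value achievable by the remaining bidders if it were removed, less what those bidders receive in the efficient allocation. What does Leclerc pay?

Leclerc pays $27.

Efficient allocation: Farahani→Lot B ($161), Osei→Lot G ($173), Rossi→Lot F ($165), Leclerc→Lot A ($131), Santos→Lot C ($118); total welfare W = $748.
Leclerc receives Lot A at value $131, so the others get W − 131 = $617.
Without Leclerc: best allocation of the remaining 4 bidders over all 5 lots is Farahani→Lot B ($161), Osei→Lot G ($173), Rossi→Lot F ($165), Santos→Lot A ($145), total $644.
VCG payment = (others' best without Leclerc) − (others' welfare with Leclerc) = 644 − 617 = $27.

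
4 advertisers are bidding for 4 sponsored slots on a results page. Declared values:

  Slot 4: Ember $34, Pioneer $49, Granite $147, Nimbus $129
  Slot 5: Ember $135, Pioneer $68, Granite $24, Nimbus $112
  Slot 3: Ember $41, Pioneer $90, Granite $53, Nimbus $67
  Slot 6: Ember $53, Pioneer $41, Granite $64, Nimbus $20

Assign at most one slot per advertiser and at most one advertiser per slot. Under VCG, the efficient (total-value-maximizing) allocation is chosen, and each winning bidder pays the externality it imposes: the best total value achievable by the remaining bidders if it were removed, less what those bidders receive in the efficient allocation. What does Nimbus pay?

Efficient allocation: Ember→Slot 5 ($135), Pioneer→Slot 3 ($90), Granite→Slot 6 ($64), Nimbus→Slot 4 ($129); total welfare W = $418.
Nimbus receives Slot 4 at value $129, so the others get W − 129 = $289.
Without Nimbus: best allocation of the remaining 3 bidders over all 4 slots is Ember→Slot 5 ($135), Pioneer→Slot 3 ($90), Granite→Slot 4 ($147), total $372.
VCG payment = (others' best without Nimbus) − (others' welfare with Nimbus) = 372 − 289 = $83.

Nimbus pays $83.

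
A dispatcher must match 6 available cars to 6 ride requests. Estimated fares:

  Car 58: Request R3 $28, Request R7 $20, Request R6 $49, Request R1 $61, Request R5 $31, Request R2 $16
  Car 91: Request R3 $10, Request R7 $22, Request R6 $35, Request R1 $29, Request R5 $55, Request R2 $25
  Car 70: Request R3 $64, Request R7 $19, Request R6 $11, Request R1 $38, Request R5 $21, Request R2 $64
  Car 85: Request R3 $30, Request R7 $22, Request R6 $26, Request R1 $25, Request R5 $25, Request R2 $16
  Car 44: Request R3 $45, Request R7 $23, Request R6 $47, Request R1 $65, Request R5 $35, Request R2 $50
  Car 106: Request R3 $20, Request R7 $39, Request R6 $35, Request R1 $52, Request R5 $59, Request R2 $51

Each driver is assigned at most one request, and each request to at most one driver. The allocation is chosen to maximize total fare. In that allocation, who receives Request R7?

Optimal: Car 58→Request R6 ($49), Car 91→Request R5 ($55), Car 70→Request R3 ($64), Car 85→Request R7 ($22), Car 44→Request R1 ($65), Car 106→Request R2 ($51) — total 49+55+64+22+65+51 = $306.
Column-greedy (each request in turn goes to its best remaining driver) gives $288, worse by 18.
Next-best assignment: Car 58→Request R6, Car 91→Request R5, Car 70→Request R2, Car 85→Request R3, Car 44→Request R1, Car 106→Request R7 = $302.
Checked against all permutations: $306 is optimal.
Car 85's own top request is Request R3 ($30), but forcing Car 85→Request R3 and reassigning the rest optimally gives only $302 — worse by 4.

Car 85 receives Request R7.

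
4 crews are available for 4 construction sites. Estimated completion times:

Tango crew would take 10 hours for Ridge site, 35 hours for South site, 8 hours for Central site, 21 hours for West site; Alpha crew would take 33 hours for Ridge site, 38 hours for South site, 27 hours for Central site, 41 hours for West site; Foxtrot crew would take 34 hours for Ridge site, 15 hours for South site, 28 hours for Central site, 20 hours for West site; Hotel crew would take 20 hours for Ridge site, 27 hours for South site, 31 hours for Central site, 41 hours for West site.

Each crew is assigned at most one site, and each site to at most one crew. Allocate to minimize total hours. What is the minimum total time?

Min total: 83 hours

Treat this as an assignment problem: match each crew to one site.
Optimal: Tango crew→West site (21 hours), Alpha crew→Central site (27 hours), Foxtrot crew→South site (15 hours), Hotel crew→Ridge site (20 hours) — total 21+27+15+20 = 83 hours.
Column-greedy (each site in turn goes to its cheapest remaining crew) gives 93 hours, worse by 10.
Next-best assignment: Tango crew→Ridge site, Alpha crew→Central site, Foxtrot crew→West site, Hotel crew→South site = 84 hours.
Every other assignment is strictly worse.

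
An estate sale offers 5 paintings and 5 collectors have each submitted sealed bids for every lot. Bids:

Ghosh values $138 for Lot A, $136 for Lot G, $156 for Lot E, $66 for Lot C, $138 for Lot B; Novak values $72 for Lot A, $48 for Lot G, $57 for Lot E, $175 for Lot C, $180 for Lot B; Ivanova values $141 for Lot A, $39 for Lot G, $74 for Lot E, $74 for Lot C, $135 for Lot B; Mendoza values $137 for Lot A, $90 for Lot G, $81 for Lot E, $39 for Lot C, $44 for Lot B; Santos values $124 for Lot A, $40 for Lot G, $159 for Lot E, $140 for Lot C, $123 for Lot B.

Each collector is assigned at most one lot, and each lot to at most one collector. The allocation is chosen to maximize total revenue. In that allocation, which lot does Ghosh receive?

Optimal: Ghosh→Lot G ($136), Novak→Lot C ($175), Ivanova→Lot B ($135), Mendoza→Lot A ($137), Santos→Lot E ($159) — total 136+175+135+137+159 = $742.
Row-greedy (each collector in turn takes its best remaining lot) gives $707, worse by 35.
Next-best assignment: Ghosh→Lot E, Novak→Lot B, Ivanova→Lot A, Mendoza→Lot G, Santos→Lot C = $707.
Ghosh's own top lot is Lot E ($156), but forcing Ghosh→Lot E and reassigning the rest optimally gives only $707 — worse by 35.

Ghosh receives Lot G.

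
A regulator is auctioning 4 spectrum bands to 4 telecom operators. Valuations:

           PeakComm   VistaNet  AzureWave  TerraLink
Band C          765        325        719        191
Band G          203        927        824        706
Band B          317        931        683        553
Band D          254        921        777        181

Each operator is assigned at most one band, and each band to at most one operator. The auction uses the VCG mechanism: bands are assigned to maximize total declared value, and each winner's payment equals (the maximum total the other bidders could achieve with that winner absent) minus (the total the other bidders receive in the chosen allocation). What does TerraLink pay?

Efficient allocation: PeakComm→Band C ($765M), VistaNet→Band B ($931M), AzureWave→Band D ($777M), TerraLink→Band G ($706M); total welfare W = $3179M.
TerraLink receives Band G at value $706M, so the others get W − 706 = $2473M.
Without TerraLink: best allocation of the remaining 3 bidders over all 4 bands is PeakComm→Band C ($765M), VistaNet→Band B ($931M), AzureWave→Band G ($824M), total $2520M.
VCG payment = (others' best without TerraLink) − (others' welfare with TerraLink) = 2520 − 2473 = $47M.

TerraLink pays $47M.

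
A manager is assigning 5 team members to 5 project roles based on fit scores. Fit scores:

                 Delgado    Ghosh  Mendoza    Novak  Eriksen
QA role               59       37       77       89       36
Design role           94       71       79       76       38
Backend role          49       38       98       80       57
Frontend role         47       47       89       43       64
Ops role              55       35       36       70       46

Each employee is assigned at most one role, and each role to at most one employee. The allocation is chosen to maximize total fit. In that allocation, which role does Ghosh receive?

This is the linear assignment problem.
Optimal: Delgado→Design role (94 pts), Ghosh→Ops role (35 pts), Mendoza→Backend role (98 pts), Novak→QA role (89 pts), Eriksen→Frontend role (64 pts) — total 94+35+98+89+64 = 380 pts.
Row-greedy (each employee in turn takes its best remaining role) gives 374 pts, worse by 6.
Checked against all permutations: 380 pts is optimal.
Ghosh's own top role is Design role (71 pts), but forcing Ghosh→Design role and reassigning the rest optimally gives only 377 pts — worse by 3.

Ghosh receives Ops role.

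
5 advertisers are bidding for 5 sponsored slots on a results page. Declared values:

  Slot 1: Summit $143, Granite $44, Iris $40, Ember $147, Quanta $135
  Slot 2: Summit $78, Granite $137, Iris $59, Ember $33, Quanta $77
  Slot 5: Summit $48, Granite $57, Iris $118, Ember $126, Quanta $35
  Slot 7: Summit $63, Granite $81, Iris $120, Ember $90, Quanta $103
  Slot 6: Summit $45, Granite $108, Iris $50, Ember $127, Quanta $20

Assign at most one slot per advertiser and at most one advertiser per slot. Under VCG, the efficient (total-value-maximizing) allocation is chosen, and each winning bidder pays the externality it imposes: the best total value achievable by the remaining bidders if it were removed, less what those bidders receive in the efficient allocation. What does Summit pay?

Summit pays $34.

Efficient allocation: Summit→Slot 1 ($143), Granite→Slot 2 ($137), Iris→Slot 5 ($118), Ember→Slot 6 ($127), Quanta→Slot 7 ($103); total welfare W = $628.
Summit receives Slot 1 at value $143, so the others get W − 143 = $485.
Without Summit: best allocation of the remaining 4 bidders over all 5 slots is Granite→Slot 2 ($137), Iris→Slot 7 ($120), Ember→Slot 6 ($127), Quanta→Slot 1 ($135), total $519.
VCG payment = (others' best without Summit) − (others' welfare with Summit) = 519 − 485 = $34.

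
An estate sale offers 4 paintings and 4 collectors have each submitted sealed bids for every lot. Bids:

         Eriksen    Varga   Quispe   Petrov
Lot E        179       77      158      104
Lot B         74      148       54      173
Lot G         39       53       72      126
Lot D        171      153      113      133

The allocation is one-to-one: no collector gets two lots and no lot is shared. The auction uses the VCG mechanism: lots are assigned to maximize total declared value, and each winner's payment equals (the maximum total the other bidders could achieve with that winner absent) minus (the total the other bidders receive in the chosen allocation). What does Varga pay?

Varga pays $47.

Efficient allocation: Eriksen→Lot D ($171), Varga→Lot B ($148), Quispe→Lot E ($158), Petrov→Lot G ($126); total welfare W = $603.
Varga receives Lot B at value $148, so the others get W − 148 = $455.
Without Varga: best allocation of the remaining 3 bidders over all 4 lots is Eriksen→Lot D ($171), Quispe→Lot E ($158), Petrov→Lot B ($173), total $502.
VCG payment = (others' best without Varga) − (others' welfare with Varga) = 502 − 455 = $47.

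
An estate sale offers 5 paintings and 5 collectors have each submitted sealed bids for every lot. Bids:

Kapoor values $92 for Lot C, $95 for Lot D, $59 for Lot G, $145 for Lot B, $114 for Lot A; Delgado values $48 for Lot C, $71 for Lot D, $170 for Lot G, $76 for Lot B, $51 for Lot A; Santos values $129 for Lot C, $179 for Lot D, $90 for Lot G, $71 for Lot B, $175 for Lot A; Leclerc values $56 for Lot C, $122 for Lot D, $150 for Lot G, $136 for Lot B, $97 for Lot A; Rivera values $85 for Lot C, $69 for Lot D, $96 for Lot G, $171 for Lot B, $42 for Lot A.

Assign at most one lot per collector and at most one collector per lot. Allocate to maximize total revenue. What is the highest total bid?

Optimal: Kapoor→Lot C ($92), Delgado→Lot G ($170), Santos→Lot A ($175), Leclerc→Lot D ($122), Rivera→Lot B ($171) — total 92+170+175+122+171 = $730.
Max-entry greedy (repeatedly take the single best remaining cell) gives $690, worse by 40.
Next-best assignment: Kapoor→Lot C, Delgado→Lot G, Santos→Lot D, Leclerc→Lot A, Rivera→Lot B = $709.
Swapping Delgado↔Kapoor (Delgado→Lot C $48, Kapoor→Lot G $59) loses 155.

Max total: $730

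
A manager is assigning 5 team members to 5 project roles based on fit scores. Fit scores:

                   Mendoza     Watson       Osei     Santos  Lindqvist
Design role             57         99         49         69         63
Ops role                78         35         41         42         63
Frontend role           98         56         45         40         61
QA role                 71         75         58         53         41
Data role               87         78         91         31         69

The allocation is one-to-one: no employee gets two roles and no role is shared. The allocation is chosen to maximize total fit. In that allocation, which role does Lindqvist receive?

Treat this as an assignment problem: match each employee to one role.
Optimal: Mendoza→Frontend role (98 pts), Watson→Design role (99 pts), Osei→Data role (91 pts), Santos→QA role (53 pts), Lindqvist→Ops role (63 pts) — total 98+99+91+53+63 = 404 pts.
Column-greedy (each role in turn goes to its best remaining employee) gives 327 pts, worse by 77.
No other one-to-one assignment exceeds 404 pts.
Lindqvist's own top role is Data role (69 pts), but forcing Lindqvist→Data role and reassigning the rest optimally gives only 366 pts — worse by 38.

Lindqvist receives Ops role.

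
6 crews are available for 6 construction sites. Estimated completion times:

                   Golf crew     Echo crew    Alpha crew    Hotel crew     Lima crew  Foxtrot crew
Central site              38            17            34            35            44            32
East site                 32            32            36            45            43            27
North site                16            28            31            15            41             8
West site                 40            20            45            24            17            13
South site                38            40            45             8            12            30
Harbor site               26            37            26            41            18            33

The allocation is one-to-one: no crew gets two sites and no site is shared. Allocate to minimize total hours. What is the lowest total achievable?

Optimal: Golf crew→East site (32 hours), Echo crew→Central site (17 hours), Alpha crew→Harbor site (26 hours), Hotel crew→South site (8 hours), Lima crew→West site (17 hours), Foxtrot crew→North site (8 hours) — total 32+17+26+8+17+8 = 108 hours.
Column-greedy (each site in turn goes to its cheapest remaining crew) gives 140 hours, worse by 32.

Min total: 108 hours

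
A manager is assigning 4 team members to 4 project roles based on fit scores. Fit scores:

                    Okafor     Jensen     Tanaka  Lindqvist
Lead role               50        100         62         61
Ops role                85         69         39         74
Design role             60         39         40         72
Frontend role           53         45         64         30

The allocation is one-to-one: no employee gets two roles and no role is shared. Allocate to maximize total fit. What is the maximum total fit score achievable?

Optimal: Okafor→Ops role (85 pts), Jensen→Lead role (100 pts), Tanaka→Frontend role (64 pts), Lindqvist→Design role (72 pts) — total 85+100+64+72 = 321 pts.
Next-best assignment: Okafor→Design role, Jensen→Lead role, Tanaka→Frontend role, Lindqvist→Ops role = 298 pts.
No other one-to-one assignment exceeds 321 pts.

Max total: 321 pts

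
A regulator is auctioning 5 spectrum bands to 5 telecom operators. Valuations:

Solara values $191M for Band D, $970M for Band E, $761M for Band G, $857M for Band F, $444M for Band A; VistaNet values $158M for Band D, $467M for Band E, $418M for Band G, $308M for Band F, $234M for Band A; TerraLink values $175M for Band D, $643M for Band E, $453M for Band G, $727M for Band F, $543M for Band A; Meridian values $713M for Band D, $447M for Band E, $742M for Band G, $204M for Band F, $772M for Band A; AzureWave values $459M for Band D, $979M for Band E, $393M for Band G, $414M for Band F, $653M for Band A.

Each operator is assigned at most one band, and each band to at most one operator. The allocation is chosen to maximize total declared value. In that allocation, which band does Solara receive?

Solara receives Band F.

Optimal: Solara→Band F ($857M), VistaNet→Band G ($418M), TerraLink→Band A ($543M), Meridian→Band D ($713M), AzureWave→Band E ($979M) — total 857+418+543+713+979 = $3510M.
Column-greedy (each band in turn goes to its best remaining operator) gives $3414M, worse by 96.
Next-best assignment: Solara→Band E, VistaNet→Band G, TerraLink→Band F, Meridian→Band D, AzureWave→Band A = $3481M.
No other one-to-one assignment exceeds $3510M.
Solara's own top band is Band E ($970M), but forcing Solara→Band E and reassigning the rest optimally gives only $3481M — worse by 29.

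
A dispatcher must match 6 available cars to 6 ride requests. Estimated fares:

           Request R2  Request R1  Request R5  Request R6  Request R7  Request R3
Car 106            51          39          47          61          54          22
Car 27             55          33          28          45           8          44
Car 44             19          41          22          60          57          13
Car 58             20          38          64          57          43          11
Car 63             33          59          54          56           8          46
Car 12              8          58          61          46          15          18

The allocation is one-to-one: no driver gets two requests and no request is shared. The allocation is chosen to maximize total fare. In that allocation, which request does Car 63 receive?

Car 63 receives Request R3.

This is a one-to-one assignment (maximum-weight bipartite matching).
Optimal: Car 106→Request R6 ($61), Car 27→Request R2 ($55), Car 44→Request R7 ($57), Car 58→Request R5 ($64), Car 63→Request R3 ($46), Car 12→Request R1 ($58) — total 61+55+57+64+46+58 = $341.
Row-greedy (each driver in turn takes its best remaining request) gives $314, worse by 27.
Swapping Car 12↔Car 63 (Car 12→Request R3 $18, Car 63→Request R1 $59) loses 27.
Every other assignment is strictly worse.
Car 63's own top request is Request R1 ($59), but forcing Car 63→Request R1 and reassigning the rest optimally gives only $329 — worse by 12.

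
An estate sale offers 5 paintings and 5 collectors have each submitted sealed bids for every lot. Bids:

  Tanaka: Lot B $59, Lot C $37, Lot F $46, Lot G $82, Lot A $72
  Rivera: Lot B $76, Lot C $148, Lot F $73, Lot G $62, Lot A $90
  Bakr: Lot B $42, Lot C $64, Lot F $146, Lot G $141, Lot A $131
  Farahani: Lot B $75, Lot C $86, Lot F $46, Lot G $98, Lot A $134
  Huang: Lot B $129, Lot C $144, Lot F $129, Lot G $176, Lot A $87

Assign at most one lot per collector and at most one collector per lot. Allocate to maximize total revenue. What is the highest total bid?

Treat this as an assignment problem: match each collector to one lot.
Optimal: Tanaka→Lot B ($59), Rivera→Lot C ($148), Bakr→Lot F ($146), Farahani→Lot A ($134), Huang→Lot G ($176) — total 59+148+146+134+176 = $663.
Column-greedy (each lot in turn goes to its best remaining collector) gives $593, worse by 70.
Next-best assignment: Tanaka→Lot G, Rivera→Lot C, Bakr→Lot F, Farahani→Lot A, Huang→Lot B = $639.

Maximum total: $663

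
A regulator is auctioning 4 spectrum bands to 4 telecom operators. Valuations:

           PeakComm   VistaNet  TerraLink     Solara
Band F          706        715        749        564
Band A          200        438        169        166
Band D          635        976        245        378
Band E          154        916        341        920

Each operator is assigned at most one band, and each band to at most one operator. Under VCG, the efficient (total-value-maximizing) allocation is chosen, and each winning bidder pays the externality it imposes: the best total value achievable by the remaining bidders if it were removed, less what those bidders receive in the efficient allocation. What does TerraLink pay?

TerraLink pays $506M.

Efficient allocation: PeakComm→Band A ($200M), VistaNet→Band D ($976M), TerraLink→Band F ($749M), Solara→Band E ($920M); total welfare W = $2845M.
TerraLink receives Band F at value $749M, so the others get W − 749 = $2096M.
Without TerraLink: best allocation of the remaining 3 bidders over all 4 bands is PeakComm→Band F ($706M), VistaNet→Band D ($976M), Solara→Band E ($920M), total $2602M.
VCG payment = (others' best without TerraLink) − (others' welfare with TerraLink) = 2602 − 2096 = $506M.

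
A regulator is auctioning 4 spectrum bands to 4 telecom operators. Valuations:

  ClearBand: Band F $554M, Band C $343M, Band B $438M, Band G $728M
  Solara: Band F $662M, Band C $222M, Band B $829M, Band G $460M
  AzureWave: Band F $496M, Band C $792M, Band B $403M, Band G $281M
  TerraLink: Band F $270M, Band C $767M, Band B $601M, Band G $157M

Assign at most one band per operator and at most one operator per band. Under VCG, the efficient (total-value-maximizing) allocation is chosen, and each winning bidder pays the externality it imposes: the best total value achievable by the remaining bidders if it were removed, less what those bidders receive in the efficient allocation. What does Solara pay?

Efficient allocation: ClearBand→Band G ($728M), Solara→Band B ($829M), AzureWave→Band F ($496M), TerraLink→Band C ($767M); total welfare W = $2820M.
Solara receives Band B at value $829M, so the others get W − 829 = $1991M.
Without Solara: best allocation of the remaining 3 bidders over all 4 bands is ClearBand→Band G ($728M), AzureWave→Band C ($792M), TerraLink→Band B ($601M), total $2121M.
VCG payment = (others' best without Solara) − (others' welfare with Solara) = 2121 − 1991 = $130M.

Solara pays $130M.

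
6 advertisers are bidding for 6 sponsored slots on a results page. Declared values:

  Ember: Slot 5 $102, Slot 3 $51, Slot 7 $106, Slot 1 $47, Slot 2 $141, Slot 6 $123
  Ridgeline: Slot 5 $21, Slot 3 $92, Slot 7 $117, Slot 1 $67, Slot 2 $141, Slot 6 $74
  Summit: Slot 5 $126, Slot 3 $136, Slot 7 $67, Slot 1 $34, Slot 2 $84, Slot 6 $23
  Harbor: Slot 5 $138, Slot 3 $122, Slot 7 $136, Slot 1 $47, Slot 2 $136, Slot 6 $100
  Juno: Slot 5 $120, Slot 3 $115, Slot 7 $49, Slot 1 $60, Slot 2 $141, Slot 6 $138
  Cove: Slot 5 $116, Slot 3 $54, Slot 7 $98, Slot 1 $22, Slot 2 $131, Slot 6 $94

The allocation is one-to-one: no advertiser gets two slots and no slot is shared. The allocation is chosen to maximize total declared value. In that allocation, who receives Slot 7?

Harbor receives Slot 7.

Treat this as an assignment problem: match each advertiser to one slot.
Optimal: Ember→Slot 2 ($141), Ridgeline→Slot 1 ($67), Summit→Slot 3 ($136), Harbor→Slot 7 ($136), Juno→Slot 6 ($138), Cove→Slot 5 ($116) — total 141+67+136+136+138+116 = $734.
Column-greedy (each slot in turn goes to its best remaining advertiser) gives $686, worse by 48.
Checked against all permutations: $734 is optimal.
Harbor's own top slot is Slot 5 ($138), but forcing Harbor→Slot 5 and reassigning the rest optimally gives only $718 — worse by 16.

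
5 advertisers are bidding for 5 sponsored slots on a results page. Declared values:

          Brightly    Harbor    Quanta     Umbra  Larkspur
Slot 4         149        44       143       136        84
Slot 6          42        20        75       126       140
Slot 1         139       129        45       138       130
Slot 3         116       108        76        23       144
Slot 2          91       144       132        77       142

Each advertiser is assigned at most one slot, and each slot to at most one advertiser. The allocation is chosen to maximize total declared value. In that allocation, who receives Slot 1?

Brightly receives Slot 1.

Optimal: Brightly→Slot 1 ($139), Harbor→Slot 2 ($144), Quanta→Slot 4 ($143), Umbra→Slot 6 ($126), Larkspur→Slot 3 ($144) — total 139+144+143+126+144 = $696.
Max-entry greedy (repeatedly take the single best remaining cell) gives $650, worse by 46.
Checked against all permutations: $696 is optimal.
Brightly's own top slot is Slot 4 ($149), but forcing Brightly→Slot 4 and reassigning the rest optimally gives only $680 — worse by 16.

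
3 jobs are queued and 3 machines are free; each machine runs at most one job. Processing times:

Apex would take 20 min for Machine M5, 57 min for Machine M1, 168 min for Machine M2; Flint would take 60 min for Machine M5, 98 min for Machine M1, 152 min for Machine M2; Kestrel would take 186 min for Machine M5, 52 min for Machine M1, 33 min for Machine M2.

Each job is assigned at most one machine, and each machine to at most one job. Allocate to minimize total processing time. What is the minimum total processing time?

Minimum total: 150 min

This is a one-to-one assignment (minimum-cost bipartite matching).
Optimal: Apex→Machine M1 (57 min), Flint→Machine M5 (60 min), Kestrel→Machine M2 (33 min) — total 57+60+33 = 150 min.
Column-greedy (each machine in turn goes to its cheapest remaining job) gives 224 min, worse by 74.
Checked against all permutations: 150 min is optimal.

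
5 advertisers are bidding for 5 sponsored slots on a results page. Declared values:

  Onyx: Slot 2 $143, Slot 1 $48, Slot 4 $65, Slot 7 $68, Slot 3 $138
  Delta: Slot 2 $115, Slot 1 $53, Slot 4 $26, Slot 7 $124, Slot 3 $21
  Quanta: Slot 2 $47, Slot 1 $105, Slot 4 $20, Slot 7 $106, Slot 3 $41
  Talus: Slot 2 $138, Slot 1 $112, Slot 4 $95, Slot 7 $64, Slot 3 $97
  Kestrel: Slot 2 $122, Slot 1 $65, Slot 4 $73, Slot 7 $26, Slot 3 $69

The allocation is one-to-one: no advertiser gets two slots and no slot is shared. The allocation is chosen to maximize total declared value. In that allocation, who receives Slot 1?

Quanta receives Slot 1.

Optimal: Onyx→Slot 3 ($138), Delta→Slot 7 ($124), Quanta→Slot 1 ($105), Talus→Slot 4 ($95), Kestrel→Slot 2 ($122) — total 138+124+105+95+122 = $584.
Row-greedy (each advertiser in turn takes its best remaining slot) gives $542, worse by 42.
Next-best assignment: Onyx→Slot 3, Delta→Slot 7, Quanta→Slot 1, Talus→Slot 2, Kestrel→Slot 4 = $578.
Swapping Onyx↔Kestrel (Onyx→Slot 2 $143, Kestrel→Slot 3 $69) loses 48.
No other one-to-one assignment exceeds $584.
Quanta's own top slot is Slot 7 ($106), but forcing Quanta→Slot 7 and reassigning the rest optimally gives only $544 — worse by 40.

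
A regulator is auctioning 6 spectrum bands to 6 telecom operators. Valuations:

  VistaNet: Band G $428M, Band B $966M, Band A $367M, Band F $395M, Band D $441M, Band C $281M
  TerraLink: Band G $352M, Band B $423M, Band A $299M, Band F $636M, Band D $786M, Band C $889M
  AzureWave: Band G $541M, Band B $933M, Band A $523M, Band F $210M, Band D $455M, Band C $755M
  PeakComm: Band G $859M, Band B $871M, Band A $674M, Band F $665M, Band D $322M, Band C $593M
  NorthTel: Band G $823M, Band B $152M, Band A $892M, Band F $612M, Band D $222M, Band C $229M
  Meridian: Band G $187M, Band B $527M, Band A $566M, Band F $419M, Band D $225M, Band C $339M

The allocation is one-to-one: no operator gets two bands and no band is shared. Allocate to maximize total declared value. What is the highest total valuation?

Optimal: VistaNet→Band B ($966M), TerraLink→Band D ($786M), AzureWave→Band C ($755M), PeakComm→Band G ($859M), NorthTel→Band A ($892M), Meridian→Band F ($419M) — total 966+786+755+859+892+419 = $4677M.
Max-entry greedy (repeatedly take the single best remaining cell) gives $4480M, worse by 197.

Maximum total: $4677M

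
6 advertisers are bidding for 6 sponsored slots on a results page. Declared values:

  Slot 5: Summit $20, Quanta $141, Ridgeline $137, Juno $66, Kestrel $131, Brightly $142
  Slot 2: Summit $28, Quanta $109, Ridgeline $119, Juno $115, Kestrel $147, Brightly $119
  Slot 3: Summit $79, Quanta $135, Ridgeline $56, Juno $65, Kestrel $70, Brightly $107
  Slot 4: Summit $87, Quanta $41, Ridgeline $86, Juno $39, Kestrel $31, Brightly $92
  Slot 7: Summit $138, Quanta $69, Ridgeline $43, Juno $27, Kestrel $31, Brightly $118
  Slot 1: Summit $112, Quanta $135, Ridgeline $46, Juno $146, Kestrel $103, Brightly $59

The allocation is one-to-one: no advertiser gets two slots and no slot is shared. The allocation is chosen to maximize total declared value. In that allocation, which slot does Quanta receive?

Optimal: Summit→Slot 7 ($138), Quanta→Slot 3 ($135), Ridgeline→Slot 5 ($137), Juno→Slot 1 ($146), Kestrel→Slot 2 ($147), Brightly→Slot 4 ($92) — total 138+135+137+146+147+92 = $795.
Every other assignment is strictly worse.
Quanta's own top slot is Slot 5 ($141), but forcing Quanta→Slot 5 and reassigning the rest optimally gives only $765 — worse by 30.

Quanta receives Slot 3.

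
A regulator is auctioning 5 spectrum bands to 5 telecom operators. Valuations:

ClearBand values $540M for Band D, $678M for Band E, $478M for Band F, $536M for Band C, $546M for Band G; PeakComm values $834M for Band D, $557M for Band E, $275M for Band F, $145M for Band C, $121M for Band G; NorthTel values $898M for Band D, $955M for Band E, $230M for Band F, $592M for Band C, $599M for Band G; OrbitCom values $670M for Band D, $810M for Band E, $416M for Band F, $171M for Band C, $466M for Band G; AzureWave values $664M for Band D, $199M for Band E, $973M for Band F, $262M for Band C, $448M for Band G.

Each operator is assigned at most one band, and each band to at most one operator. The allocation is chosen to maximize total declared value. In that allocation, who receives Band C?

Optimal: ClearBand→Band C ($536M), PeakComm→Band D ($834M), NorthTel→Band E ($955M), OrbitCom→Band G ($466M), AzureWave→Band F ($973M) — total 536+834+955+466+973 = $3764M.
Row-greedy (each operator in turn takes its best remaining band) gives $2789M, worse by 975.
Checked against all permutations: $3764M is optimal.
ClearBand's own top band is Band E ($678M), but forcing ClearBand→Band E and reassigning the rest optimally gives only $3543M — worse by 221.

ClearBand receives Band C.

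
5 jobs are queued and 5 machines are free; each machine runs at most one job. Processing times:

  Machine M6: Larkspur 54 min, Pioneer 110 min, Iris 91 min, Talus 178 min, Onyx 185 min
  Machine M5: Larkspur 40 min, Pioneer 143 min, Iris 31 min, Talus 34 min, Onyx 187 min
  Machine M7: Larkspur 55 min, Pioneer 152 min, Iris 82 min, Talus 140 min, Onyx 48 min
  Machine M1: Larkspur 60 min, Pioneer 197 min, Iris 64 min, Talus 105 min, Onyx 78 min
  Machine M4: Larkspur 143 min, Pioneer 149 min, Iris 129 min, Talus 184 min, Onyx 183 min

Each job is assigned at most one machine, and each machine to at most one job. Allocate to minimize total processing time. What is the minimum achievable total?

Optimal: Larkspur→Machine M6 (54 min), Pioneer→Machine M4 (149 min), Iris→Machine M1 (64 min), Talus→Machine M5 (34 min), Onyx→Machine M7 (48 min) — total 54+149+64+34+48 = 349 min.
Next-best assignment: Larkspur→Machine M1, Pioneer→Machine M6, Iris→Machine M4, Talus→Machine M5, Onyx→Machine M7 = 381 min.
Swapping Talus↔Iris (Talus→Machine M1 105 min, Iris→Machine M5 31 min) adds 38.
No other one-to-one assignment undercuts 349 min.

Minimum total: 349 min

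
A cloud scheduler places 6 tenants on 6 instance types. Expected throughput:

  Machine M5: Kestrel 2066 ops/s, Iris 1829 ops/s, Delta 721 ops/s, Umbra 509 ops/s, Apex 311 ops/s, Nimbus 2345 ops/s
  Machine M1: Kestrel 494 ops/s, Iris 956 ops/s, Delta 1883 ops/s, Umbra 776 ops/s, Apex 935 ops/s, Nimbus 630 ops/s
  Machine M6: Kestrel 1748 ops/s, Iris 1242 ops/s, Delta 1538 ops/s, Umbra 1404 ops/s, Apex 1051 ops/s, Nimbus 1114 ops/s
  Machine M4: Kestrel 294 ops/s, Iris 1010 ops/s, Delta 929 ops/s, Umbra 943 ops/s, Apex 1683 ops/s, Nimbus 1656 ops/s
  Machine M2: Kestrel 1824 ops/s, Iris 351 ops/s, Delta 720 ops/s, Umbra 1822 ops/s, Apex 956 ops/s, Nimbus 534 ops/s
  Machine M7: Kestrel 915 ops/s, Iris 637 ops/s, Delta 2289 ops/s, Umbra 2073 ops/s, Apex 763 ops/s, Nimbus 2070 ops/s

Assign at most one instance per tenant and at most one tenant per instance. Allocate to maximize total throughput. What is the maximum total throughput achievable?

Max total: 11050 ops/s

This is the linear assignment problem.
Optimal: Kestrel→Machine M2 (1824 ops/s), Iris→Machine M6 (1242 ops/s), Delta→Machine M1 (1883 ops/s), Umbra→Machine M7 (2073 ops/s), Apex→Machine M4 (1683 ops/s), Nimbus→Machine M5 (2345 ops/s) — total 1824+1242+1883+2073+1683+2345 = 11050 ops/s.
Row-greedy (each tenant in turn takes its best remaining instance) gives 9732 ops/s, worse by 1318.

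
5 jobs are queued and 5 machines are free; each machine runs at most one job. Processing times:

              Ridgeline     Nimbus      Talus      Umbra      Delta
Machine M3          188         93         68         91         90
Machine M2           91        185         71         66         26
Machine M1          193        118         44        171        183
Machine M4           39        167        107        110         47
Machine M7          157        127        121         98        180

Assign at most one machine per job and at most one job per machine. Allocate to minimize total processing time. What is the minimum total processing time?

Min total: 300 min

Optimal: Ridgeline→Machine M4 (39 min), Nimbus→Machine M3 (93 min), Talus→Machine M1 (44 min), Umbra→Machine M7 (98 min), Delta→Machine M2 (26 min) — total 39+93+44+98+26 = 300 min.
Row-greedy (each job in turn takes its cheapest remaining machine) gives 422 min, worse by 122.
Next-best assignment: Ridgeline→Machine M4, Nimbus→Machine M7, Talus→Machine M1, Umbra→Machine M3, Delta→Machine M2 = 327 min.
Every other assignment is strictly worse.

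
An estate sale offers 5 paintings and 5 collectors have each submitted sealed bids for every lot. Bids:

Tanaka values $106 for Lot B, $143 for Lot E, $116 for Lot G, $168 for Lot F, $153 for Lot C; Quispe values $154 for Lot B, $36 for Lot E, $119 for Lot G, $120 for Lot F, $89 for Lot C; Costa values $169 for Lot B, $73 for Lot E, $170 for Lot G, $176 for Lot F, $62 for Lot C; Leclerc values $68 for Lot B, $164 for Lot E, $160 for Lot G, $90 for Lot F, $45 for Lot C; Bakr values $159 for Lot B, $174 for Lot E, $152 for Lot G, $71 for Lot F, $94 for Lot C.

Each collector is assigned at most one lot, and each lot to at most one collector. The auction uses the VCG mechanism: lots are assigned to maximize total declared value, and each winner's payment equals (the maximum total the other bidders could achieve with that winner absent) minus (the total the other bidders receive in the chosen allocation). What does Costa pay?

Efficient allocation: Tanaka→Lot C ($153), Quispe→Lot B ($154), Costa→Lot F ($176), Leclerc→Lot G ($160), Bakr→Lot E ($174); total welfare W = $817.
Costa receives Lot F at value $176, so the others get W − 176 = $641.
Without Costa: best allocation of the remaining 4 bidders over all 5 lots is Tanaka→Lot F ($168), Quispe→Lot B ($154), Leclerc→Lot G ($160), Bakr→Lot E ($174), total $656.
VCG payment = (others' best without Costa) − (others' welfare with Costa) = 656 − 641 = $15.

Costa pays $15.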